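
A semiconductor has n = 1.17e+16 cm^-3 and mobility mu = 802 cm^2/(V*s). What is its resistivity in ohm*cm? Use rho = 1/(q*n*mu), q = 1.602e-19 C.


Step 1: sigma = q * n * mu = 1.602e-19 * 1.17e+16 * 802 = 1.50322e+00 S/cm
Step 2: rho = 1 / sigma = 1 / 1.50322e+00 = 0.6652 ohm*cm

0.6652


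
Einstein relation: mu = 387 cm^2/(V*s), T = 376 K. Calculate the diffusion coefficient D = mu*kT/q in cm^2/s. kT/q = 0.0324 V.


Step 1: D = mu * (kT/q)
Step 2: D = 387 * 0.0324
Step 3: D = 12.54 cm^2/s

12.54


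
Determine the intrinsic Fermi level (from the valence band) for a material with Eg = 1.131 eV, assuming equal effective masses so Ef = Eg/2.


Step 1: For an intrinsic semiconductor, the Fermi level sits at midgap.
Step 2: Ef = Eg / 2 = 1.131 / 2 = 0.5655 eV

0.5655


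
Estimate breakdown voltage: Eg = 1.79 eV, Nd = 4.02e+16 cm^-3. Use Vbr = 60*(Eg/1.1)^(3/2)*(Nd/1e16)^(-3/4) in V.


Step 1: Eg/1.1 = 1.79/1.1 = 1.627273
Step 2: (Eg/1.1)^1.5 = 1.627273^1.5 = 2.075824
Step 3: (Nd/1e16)^(-0.75) = (4.02)^(-0.75) = 0.352233
Step 4: Vbr = 60 * 2.075824 * 0.352233 = 43.9 V

43.9


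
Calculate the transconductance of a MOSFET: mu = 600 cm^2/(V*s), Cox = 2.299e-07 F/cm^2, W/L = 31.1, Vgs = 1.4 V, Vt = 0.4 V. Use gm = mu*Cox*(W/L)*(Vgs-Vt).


Step 1: Vov = Vgs - Vt = 1.4 - 0.4 = 1.0 V
Step 2: gm = mu * Cox * (W/L) * Vov
Step 3: gm = 600 * 2.299e-07 * 31.1 * 1.0 = 4.29e-03 S

4.29e-03


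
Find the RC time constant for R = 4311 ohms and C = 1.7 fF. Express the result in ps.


Step 1: tau = R * C
Step 2: tau = 4311 * 1.7 fF = 4311 * 1.7e-15 F
Step 3: tau = 7.3287e-12 s = 7.3287 ps

7.3287


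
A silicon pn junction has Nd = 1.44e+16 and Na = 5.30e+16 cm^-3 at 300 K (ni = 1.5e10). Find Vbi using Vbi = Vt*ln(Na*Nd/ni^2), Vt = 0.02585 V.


Step 1: Compute Na*Nd/ni^2 = 5.30e+16 * 1.44e+16 / (1.5e10)^2 = 3.3920e+12
Step 2: ln(3.3920e+12) = 28.8524
Step 3: Vbi = 0.02585 * 28.8524 = 0.746 V

0.746


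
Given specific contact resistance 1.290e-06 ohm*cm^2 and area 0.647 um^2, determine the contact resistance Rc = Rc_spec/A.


Step 1: Convert area to cm^2: 0.647 um^2 = 6.4700e-09 cm^2
Step 2: Rc = Rc_spec / A = 1.290e-06 / 6.4700e-09
Step 3: Rc = 1.99e+02 ohms

1.99e+02


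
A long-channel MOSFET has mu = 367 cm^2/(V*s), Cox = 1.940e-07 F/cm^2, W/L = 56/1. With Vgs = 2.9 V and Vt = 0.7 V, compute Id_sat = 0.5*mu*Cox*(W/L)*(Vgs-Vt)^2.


Step 1: Overdrive voltage Vov = Vgs - Vt = 2.9 - 0.7 = 2.2 V
Step 2: W/L = 56/1 = 56
Step 3: Id = 0.5 * 367 * 1.940e-07 * 56 * 2.2^2
Step 4: Id = 9.65e-03 A

9.65e-03


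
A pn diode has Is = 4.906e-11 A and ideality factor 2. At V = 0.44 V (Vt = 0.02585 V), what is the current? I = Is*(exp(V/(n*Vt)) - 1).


Step 1: V/(n*Vt) = 0.44/(2*0.02585) = 8.5106
Step 2: exp(8.5106) = 4.9671e+03
Step 3: I = 4.906e-11 * (4.9671e+03 - 1) = 2.44e-07 A

2.44e-07


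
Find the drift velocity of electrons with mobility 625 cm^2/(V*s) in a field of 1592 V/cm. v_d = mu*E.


Step 1: v_d = mu * E
Step 2: v_d = 625 * 1592 = 995000
Step 3: v_d = 9.95e+05 cm/s

9.95e+05


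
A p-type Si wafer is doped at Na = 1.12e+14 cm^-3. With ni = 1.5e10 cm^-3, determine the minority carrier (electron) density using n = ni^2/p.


Step 1: Majority hole concentration p ≈ Na = 1.12e+14 cm^-3
Step 2: n = ni^2 / Na = (1.5e10)^2 / 1.12e+14
Step 3: n = 2.01e+06 cm^-3

2.01e+06


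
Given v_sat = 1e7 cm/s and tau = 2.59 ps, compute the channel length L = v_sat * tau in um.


Step 1: tau in seconds = 2.59 ps * 1e-12 = 2.5900e-12 s
Step 2: L = v_sat * tau = 1e7 * 2.5900e-12 = 2.5900e-05 cm
Step 3: L in um = 2.5900e-05 * 1e4 = 0.259 um

0.259


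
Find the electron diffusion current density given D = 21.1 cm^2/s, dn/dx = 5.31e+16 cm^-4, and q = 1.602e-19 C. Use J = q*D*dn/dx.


Step 1: J = q * D * (dn/dx)
Step 2: J = 1.602e-19 * 21.1 * 5.31e+16
Step 3: J = 1.79e-01 A/cm^2

1.79e-01


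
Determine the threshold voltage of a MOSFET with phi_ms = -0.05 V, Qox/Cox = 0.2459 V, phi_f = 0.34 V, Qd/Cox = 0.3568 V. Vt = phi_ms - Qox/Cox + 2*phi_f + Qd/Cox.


Step 1: Vt = phi_ms - Qox/Cox + 2*phi_f + Qd/Cox
Step 2: Vt = -0.05 - 0.2459 + 2*0.34 + 0.3568
Step 3: Vt = -0.05 - 0.2459 + 0.68 + 0.3568
Step 4: Vt = 0.7409 V

0.7409


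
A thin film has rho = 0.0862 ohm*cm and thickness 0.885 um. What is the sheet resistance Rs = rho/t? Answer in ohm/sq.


Step 1: Convert thickness to cm: t = 0.885 um = 8.8500e-05 cm
Step 2: Rs = rho / t = 0.0862 / 8.8500e-05
Step 3: Rs = 974.0 ohm/sq

974.0


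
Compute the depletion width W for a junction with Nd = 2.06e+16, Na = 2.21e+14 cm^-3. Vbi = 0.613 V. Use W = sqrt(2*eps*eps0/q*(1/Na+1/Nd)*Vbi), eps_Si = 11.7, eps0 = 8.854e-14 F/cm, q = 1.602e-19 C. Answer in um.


Step 1: 1/Na + 1/Nd = 1/2.21e+14 + 1/2.06e+16 = 4.57343e-15
Step 2: 2*eps*eps0/q = 2*11.7*8.854e-14/1.602e-19 = 1.293281e+07
Step 3: W^2 = 1.293281e+07 * 4.57343e-15 * 0.613 = 3.62573e-08
Step 4: W = sqrt(3.62573e-08) = 1.904e-04 cm = 1.904 um

1.904


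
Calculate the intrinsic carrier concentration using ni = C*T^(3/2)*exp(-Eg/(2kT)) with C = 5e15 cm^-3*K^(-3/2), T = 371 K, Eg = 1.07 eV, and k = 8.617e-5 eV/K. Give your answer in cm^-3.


Step 1: Compute kT = 8.617e-5 * 371 = 0.03196907 eV
Step 2: Exponent = -Eg/(2kT) = -1.07/(2*0.03196907) = -16.73493
Step 3: T^(3/2) = 371^1.5 = 7145.96
Step 4: ni = 5e15 * 7145.96 * exp(-16.73493) = 1.93e+12 cm^-3

1.93e+12


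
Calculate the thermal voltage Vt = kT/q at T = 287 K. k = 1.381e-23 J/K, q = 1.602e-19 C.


Step 1: kT = 1.381e-23 * 287 = 3.96347e-21 J
Step 2: Vt = kT/q = 3.96347e-21 / 1.602e-19
Step 3: Vt = 0.02474 V

0.02474


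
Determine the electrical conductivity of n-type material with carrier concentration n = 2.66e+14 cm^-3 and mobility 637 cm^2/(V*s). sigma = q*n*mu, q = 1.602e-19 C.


Step 1: sigma = q * n * mu
Step 2: sigma = 1.602e-19 * 2.66e+14 * 637
Step 3: sigma = 2.714e-02 S/cm

2.714e-02


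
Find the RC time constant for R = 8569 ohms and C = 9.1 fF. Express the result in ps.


Step 1: tau = R * C
Step 2: tau = 8569 * 9.1 fF = 8569 * 9.1e-15 F
Step 3: tau = 7.79779e-11 s = 77.9779 ps

77.9779


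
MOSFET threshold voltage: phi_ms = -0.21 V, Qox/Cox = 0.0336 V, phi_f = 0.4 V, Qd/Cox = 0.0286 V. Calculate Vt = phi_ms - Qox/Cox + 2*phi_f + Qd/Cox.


Step 1: Vt = phi_ms - Qox/Cox + 2*phi_f + Qd/Cox
Step 2: Vt = -0.21 - 0.0336 + 2*0.4 + 0.0286
Step 3: Vt = -0.21 - 0.0336 + 0.8 + 0.0286
Step 4: Vt = 0.585 V

0.585


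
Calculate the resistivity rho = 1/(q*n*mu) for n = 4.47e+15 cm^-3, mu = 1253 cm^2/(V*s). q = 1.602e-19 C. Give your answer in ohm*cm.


Step 1: sigma = q * n * mu = 1.602e-19 * 4.47e+15 * 1253 = 8.97266e-01 S/cm
Step 2: rho = 1 / sigma = 1 / 8.97266e-01 = 1.114 ohm*cm

1.114


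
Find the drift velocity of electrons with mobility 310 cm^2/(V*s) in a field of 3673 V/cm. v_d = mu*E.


Step 1: v_d = mu * E
Step 2: v_d = 310 * 3673 = 1138630
Step 3: v_d = 1.14e+06 cm/s

1.14e+06


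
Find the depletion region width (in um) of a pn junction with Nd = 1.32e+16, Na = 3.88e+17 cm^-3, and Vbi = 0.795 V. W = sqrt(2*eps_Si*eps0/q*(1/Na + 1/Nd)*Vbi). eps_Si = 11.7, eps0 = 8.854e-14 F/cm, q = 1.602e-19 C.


Step 1: 1/Na + 1/Nd = 1/3.88e+17 + 1/1.32e+16 = 7.83349e-17
Step 2: 2*eps*eps0/q = 2*11.7*8.854e-14/1.602e-19 = 1.293281e+07
Step 3: W^2 = 1.293281e+07 * 7.83349e-17 * 0.795 = 8.05407e-10
Step 4: W = sqrt(8.05407e-10) = 2.838e-05 cm = 0.2838 um

0.2838


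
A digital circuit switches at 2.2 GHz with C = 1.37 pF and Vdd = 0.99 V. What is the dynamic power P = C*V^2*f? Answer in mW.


Step 1: V^2 = 0.99^2 = 0.9801 V^2
Step 2: P = C*V^2*f = 1.37e-12 F * 0.9801 * 2.2e9 Hz
Step 3: P = 2.9540214e-03 W
Step 4: P = 2.954 mW

2.954


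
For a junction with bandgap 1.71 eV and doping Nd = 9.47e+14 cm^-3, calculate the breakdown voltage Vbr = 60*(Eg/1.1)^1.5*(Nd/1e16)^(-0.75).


Step 1: Eg/1.1 = 1.71/1.1 = 1.554545
Step 2: (Eg/1.1)^1.5 = 1.554545^1.5 = 1.938228
Step 3: (Nd/1e16)^(-0.75) = (0.0947)^(-0.75) = 5.857840
Step 4: Vbr = 60 * 1.938228 * 5.857840 = 681.2 V

681.2


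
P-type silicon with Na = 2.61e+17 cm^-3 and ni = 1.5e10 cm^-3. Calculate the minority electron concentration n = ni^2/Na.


Step 1: Majority hole concentration p ≈ Na = 2.61e+17 cm^-3
Step 2: n = ni^2 / Na = (1.5e10)^2 / 2.61e+17
Step 3: n = 8.62e+02 cm^-3

8.62e+02


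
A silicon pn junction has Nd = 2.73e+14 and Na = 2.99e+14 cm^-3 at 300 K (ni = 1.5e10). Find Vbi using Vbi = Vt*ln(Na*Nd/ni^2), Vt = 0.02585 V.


Step 1: Compute Na*Nd/ni^2 = 2.99e+14 * 2.73e+14 / (1.5e10)^2 = 3.6279e+08
Step 2: ln(3.6279e+08) = 19.7093
Step 3: Vbi = 0.02585 * 19.7093 = 0.509 V

0.509


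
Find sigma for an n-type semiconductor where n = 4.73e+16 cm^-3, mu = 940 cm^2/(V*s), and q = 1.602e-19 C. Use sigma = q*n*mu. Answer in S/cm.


Step 1: sigma = q * n * mu
Step 2: sigma = 1.602e-19 * 4.73e+16 * 940
Step 3: sigma = 7.123e+00 S/cm

7.123e+00


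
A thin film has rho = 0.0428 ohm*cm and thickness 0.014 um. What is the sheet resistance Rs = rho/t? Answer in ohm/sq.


Step 1: Convert thickness to cm: t = 0.014 um = 1.4000e-06 cm
Step 2: Rs = rho / t = 0.0428 / 1.4000e-06
Step 3: Rs = 30571.4 ohm/sq

30571.4


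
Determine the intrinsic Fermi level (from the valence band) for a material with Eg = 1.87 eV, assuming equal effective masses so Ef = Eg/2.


Step 1: For an intrinsic semiconductor, the Fermi level sits at midgap.
Step 2: Ef = Eg / 2 = 1.87 / 2 = 0.935 eV

0.935


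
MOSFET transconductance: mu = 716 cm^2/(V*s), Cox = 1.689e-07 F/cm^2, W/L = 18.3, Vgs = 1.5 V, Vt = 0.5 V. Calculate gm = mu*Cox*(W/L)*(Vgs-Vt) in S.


Step 1: Vov = Vgs - Vt = 1.5 - 0.5 = 1.0 V
Step 2: gm = mu * Cox * (W/L) * Vov
Step 3: gm = 716 * 1.689e-07 * 18.3 * 1.0 = 2.21e-03 S

2.21e-03


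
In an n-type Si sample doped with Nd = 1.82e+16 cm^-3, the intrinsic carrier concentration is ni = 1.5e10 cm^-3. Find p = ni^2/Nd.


Step 1: Since Nd >> ni, n ≈ Nd = 1.82e+16 cm^-3
Step 2: p = ni^2 / n = (1.5e10)^2 / 1.82e+16
Step 3: p = 2.25e20 / 1.82e+16 = 1.24e+04 cm^-3

1.24e+04


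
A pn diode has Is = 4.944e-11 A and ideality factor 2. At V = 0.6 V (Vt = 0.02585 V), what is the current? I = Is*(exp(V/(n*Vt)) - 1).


Step 1: V/(n*Vt) = 0.6/(2*0.02585) = 11.6054
Step 2: exp(11.6054) = 1.0969e+05
Step 3: I = 4.944e-11 * (1.0969e+05 - 1) = 5.42e-06 A

5.42e-06


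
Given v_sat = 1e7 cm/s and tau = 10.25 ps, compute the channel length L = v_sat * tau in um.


Step 1: tau in seconds = 10.25 ps * 1e-12 = 1.0250e-11 s
Step 2: L = v_sat * tau = 1e7 * 1.0250e-11 = 1.0250e-04 cm
Step 3: L in um = 1.0250e-04 * 1e4 = 1.025 um

1.025


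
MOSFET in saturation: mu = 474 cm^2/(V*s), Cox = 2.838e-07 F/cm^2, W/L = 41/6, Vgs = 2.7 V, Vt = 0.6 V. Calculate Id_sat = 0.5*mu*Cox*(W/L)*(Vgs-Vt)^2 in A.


Step 1: Overdrive voltage Vov = Vgs - Vt = 2.7 - 0.6 = 2.1 V
Step 2: W/L = 41/6 = 6.83333
Step 3: Id = 0.5 * 474 * 2.838e-07 * 6.83333 * 2.1^2
Step 4: Id = 2.03e-03 A

2.03e-03


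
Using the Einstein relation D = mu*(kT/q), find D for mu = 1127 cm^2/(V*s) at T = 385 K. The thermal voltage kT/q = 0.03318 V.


Step 1: D = mu * (kT/q)
Step 2: D = 1127 * 0.03318
Step 3: D = 37.39 cm^2/s

37.39


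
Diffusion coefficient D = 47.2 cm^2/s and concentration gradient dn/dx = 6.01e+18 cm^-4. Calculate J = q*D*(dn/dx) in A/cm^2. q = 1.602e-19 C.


Step 1: J = q * D * (dn/dx)
Step 2: J = 1.602e-19 * 47.2 * 6.01e+18
Step 3: J = 4.54e+01 A/cm^2

4.54e+01


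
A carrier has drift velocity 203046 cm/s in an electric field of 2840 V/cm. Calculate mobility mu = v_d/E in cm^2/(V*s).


Step 1: mu = v_d / E
Step 2: mu = 203046 / 2840
Step 3: mu = 71.5 cm^2/(V*s)

71.5


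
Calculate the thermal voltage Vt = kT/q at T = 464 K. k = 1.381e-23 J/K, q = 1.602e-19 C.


Step 1: kT = 1.381e-23 * 464 = 6.40784e-21 J
Step 2: Vt = kT/q = 6.40784e-21 / 1.602e-19
Step 3: Vt = 0.04 V

0.04


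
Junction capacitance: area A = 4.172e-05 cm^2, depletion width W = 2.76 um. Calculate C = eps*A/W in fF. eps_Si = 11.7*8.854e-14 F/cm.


Step 1: eps_Si = 11.7 * 8.854e-14 = 1.035918e-12 F/cm
Step 2: W in cm = 2.76 * 1e-4 = 2.76e-04 cm
Step 3: C = 1.035918e-12 * 4.172e-05 / 2.76e-04 = 1.565888e-13 F
Step 4: C = 156.59 fF

156.59


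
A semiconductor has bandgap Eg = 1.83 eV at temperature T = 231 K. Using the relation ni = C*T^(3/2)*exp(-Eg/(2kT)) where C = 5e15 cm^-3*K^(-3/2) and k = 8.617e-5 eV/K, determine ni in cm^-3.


Step 1: Compute kT = 8.617e-5 * 231 = 0.01990527 eV
Step 2: Exponent = -Eg/(2kT) = -1.83/(2*0.01990527) = -45.96773
Step 3: T^(3/2) = 231^1.5 = 3510.90
Step 4: ni = 5e15 * 3510.90 * exp(-45.96773) = 1.91e-01 cm^-3

1.91e-01


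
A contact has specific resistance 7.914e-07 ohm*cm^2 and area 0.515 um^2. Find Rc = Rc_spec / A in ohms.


Step 1: Convert area to cm^2: 0.515 um^2 = 5.1500e-09 cm^2
Step 2: Rc = Rc_spec / A = 7.914e-07 / 5.1500e-09
Step 3: Rc = 1.54e+02 ohms

1.54e+02


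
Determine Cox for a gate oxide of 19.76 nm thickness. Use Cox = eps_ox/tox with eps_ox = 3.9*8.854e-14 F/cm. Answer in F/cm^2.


Step 1: eps_ox = 3.9 * 8.854e-14 = 3.45306e-13 F/cm
Step 2: tox in cm = 19.76 nm * 1e-7 = 1.9760e-06 cm
Step 3: Cox = 3.45306e-13 / 1.9760e-06 = 1.75e-07 F/cm^2

1.75e-07


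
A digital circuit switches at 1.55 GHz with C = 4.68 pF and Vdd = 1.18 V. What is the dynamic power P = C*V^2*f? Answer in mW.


Step 1: V^2 = 1.18^2 = 1.3924 V^2
Step 2: P = C*V^2*f = 4.68e-12 F * 1.3924 * 1.55e9 Hz
Step 3: P = 1.01004696e-02 W
Step 4: P = 10.1 mW

10.1


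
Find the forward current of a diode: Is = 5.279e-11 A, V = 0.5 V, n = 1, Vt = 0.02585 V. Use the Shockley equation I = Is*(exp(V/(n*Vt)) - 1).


Step 1: V/(n*Vt) = 0.5/(1*0.02585) = 19.3424
Step 2: exp(19.3424) = 2.5136e+08
Step 3: I = 5.279e-11 * (2.5136e+08 - 1) = 1.33e-02 A

1.33e-02


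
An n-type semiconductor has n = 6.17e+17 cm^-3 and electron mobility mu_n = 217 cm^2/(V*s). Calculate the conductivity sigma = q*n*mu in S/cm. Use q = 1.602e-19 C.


Step 1: sigma = q * n * mu
Step 2: sigma = 1.602e-19 * 6.17e+17 * 217
Step 3: sigma = 2.145e+01 S/cm

2.145e+01


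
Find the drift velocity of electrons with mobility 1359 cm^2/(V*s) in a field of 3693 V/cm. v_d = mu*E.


Step 1: v_d = mu * E
Step 2: v_d = 1359 * 3693 = 5018787
Step 3: v_d = 5.02e+06 cm/s

5.02e+06


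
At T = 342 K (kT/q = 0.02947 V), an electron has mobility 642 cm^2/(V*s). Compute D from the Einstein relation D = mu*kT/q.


Step 1: D = mu * (kT/q)
Step 2: D = 642 * 0.02947
Step 3: D = 18.92 cm^2/s

18.92


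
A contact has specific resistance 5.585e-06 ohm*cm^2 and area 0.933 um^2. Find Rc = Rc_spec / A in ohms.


Step 1: Convert area to cm^2: 0.933 um^2 = 9.3300e-09 cm^2
Step 2: Rc = Rc_spec / A = 5.585e-06 / 9.3300e-09
Step 3: Rc = 5.99e+02 ohms

5.99e+02


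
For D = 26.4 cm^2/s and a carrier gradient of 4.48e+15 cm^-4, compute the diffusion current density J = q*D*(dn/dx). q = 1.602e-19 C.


Step 1: J = q * D * (dn/dx)
Step 2: J = 1.602e-19 * 26.4 * 4.48e+15
Step 3: J = 1.89e-02 A/cm^2

1.89e-02


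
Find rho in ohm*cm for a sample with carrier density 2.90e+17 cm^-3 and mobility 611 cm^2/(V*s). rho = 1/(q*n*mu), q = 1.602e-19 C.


Step 1: sigma = q * n * mu = 1.602e-19 * 2.90e+17 * 611 = 2.83858e+01 S/cm
Step 2: rho = 1 / sigma = 1 / 2.83858e+01 = 0.03523 ohm*cm

0.03523


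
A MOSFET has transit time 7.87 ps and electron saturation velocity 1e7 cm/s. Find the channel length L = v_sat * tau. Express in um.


Step 1: tau in seconds = 7.87 ps * 1e-12 = 7.8700e-12 s
Step 2: L = v_sat * tau = 1e7 * 7.8700e-12 = 7.8700e-05 cm
Step 3: L in um = 7.8700e-05 * 1e4 = 0.787 um

0.787


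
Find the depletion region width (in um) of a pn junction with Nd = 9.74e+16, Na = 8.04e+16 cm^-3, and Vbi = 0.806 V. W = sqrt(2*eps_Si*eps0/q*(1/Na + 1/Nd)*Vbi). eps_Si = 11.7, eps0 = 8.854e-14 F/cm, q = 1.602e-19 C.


Step 1: 1/Na + 1/Nd = 1/8.04e+16 + 1/9.74e+16 = 2.27048e-17
Step 2: 2*eps*eps0/q = 2*11.7*8.854e-14/1.602e-19 = 1.293281e+07
Step 3: W^2 = 1.293281e+07 * 2.27048e-17 * 0.806 = 2.36671e-10
Step 4: W = sqrt(2.36671e-10) = 1.538e-05 cm = 0.1538 um

0.1538


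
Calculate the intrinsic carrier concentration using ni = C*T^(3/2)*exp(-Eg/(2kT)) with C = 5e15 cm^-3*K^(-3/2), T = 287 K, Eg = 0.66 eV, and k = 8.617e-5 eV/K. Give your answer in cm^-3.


Step 1: Compute kT = 8.617e-5 * 287 = 0.02473079 eV
Step 2: Exponent = -Eg/(2kT) = -0.66/(2*0.02473079) = -13.34369
Step 3: T^(3/2) = 287^1.5 = 4862.09
Step 4: ni = 5e15 * 4862.09 * exp(-13.34369) = 3.90e+13 cm^-3

3.90e+13


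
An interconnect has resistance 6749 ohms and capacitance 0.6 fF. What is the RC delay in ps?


Step 1: tau = R * C
Step 2: tau = 6749 * 0.6 fF = 6749 * 6.0e-16 F
Step 3: tau = 4.0494e-12 s = 4.0494 ps

4.0494


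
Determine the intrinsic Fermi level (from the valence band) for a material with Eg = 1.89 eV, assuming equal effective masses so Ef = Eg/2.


Step 1: For an intrinsic semiconductor, the Fermi level sits at midgap.
Step 2: Ef = Eg / 2 = 1.89 / 2 = 0.945 eV

0.945


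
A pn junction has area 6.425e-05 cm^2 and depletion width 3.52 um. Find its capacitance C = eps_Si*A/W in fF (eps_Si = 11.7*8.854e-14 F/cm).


Step 1: eps_Si = 11.7 * 8.854e-14 = 1.035918e-12 F/cm
Step 2: W in cm = 3.52 * 1e-4 = 3.52e-04 cm
Step 3: C = 1.035918e-12 * 6.425e-05 / 3.52e-04 = 1.890845e-13 F
Step 4: C = 189.08 fF

189.08


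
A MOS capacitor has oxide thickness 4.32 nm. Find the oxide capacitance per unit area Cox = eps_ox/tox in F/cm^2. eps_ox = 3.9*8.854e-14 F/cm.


Step 1: eps_ox = 3.9 * 8.854e-14 = 3.45306e-13 F/cm
Step 2: tox in cm = 4.32 nm * 1e-7 = 4.3200e-07 cm
Step 3: Cox = 3.45306e-13 / 4.3200e-07 = 7.99e-07 F/cm^2

7.99e-07


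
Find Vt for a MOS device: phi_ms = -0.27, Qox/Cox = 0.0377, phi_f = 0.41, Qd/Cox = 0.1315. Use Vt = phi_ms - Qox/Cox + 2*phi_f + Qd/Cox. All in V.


Step 1: Vt = phi_ms - Qox/Cox + 2*phi_f + Qd/Cox
Step 2: Vt = -0.27 - 0.0377 + 2*0.41 + 0.1315
Step 3: Vt = -0.27 - 0.0377 + 0.82 + 0.1315
Step 4: Vt = 0.6438 V

0.6438


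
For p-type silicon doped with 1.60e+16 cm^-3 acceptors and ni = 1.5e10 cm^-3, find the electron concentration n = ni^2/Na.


Step 1: Majority hole concentration p ≈ Na = 1.60e+16 cm^-3
Step 2: n = ni^2 / Na = (1.5e10)^2 / 1.60e+16
Step 3: n = 1.41e+04 cm^-3

1.41e+04


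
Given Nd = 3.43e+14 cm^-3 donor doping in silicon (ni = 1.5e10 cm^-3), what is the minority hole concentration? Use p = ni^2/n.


Step 1: Since Nd >> ni, n ≈ Nd = 3.43e+14 cm^-3
Step 2: p = ni^2 / n = (1.5e10)^2 / 3.43e+14
Step 3: p = 2.25e20 / 3.43e+14 = 6.56e+05 cm^-3

6.56e+05


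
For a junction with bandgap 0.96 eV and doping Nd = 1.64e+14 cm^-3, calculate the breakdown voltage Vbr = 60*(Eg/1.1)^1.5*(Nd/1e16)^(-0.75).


Step 1: Eg/1.1 = 0.96/1.1 = 0.872727
Step 2: (Eg/1.1)^1.5 = 0.872727^1.5 = 0.815300
Step 3: (Nd/1e16)^(-0.75) = (0.0164)^(-0.75) = 21.820621
Step 4: Vbr = 60 * 0.815300 * 21.820621 = 1067.4 V

1067.4


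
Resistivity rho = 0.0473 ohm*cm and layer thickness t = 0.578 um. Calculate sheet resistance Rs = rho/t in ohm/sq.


Step 1: Convert thickness to cm: t = 0.578 um = 5.7800e-05 cm
Step 2: Rs = rho / t = 0.0473 / 5.7800e-05
Step 3: Rs = 818.3 ohm/sq

818.3


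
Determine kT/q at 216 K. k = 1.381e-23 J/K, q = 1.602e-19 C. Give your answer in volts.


Step 1: kT = 1.381e-23 * 216 = 2.98296e-21 J
Step 2: Vt = kT/q = 2.98296e-21 / 1.602e-19
Step 3: Vt = 0.01862 V

0.01862


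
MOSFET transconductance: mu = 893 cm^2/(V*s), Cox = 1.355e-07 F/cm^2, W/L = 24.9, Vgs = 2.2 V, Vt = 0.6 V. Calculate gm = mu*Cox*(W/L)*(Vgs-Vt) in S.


Step 1: Vov = Vgs - Vt = 2.2 - 0.6 = 1.6 V
Step 2: gm = mu * Cox * (W/L) * Vov
Step 3: gm = 893 * 1.355e-07 * 24.9 * 1.6 = 4.82e-03 S

4.82e-03


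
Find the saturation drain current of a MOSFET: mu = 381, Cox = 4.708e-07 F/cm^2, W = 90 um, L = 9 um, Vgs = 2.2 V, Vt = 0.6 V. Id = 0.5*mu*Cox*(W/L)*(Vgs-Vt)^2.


Step 1: Overdrive voltage Vov = Vgs - Vt = 2.2 - 0.6 = 1.6 V
Step 2: W/L = 90/9 = 10
Step 3: Id = 0.5 * 381 * 4.708e-07 * 10 * 1.6^2
Step 4: Id = 2.30e-03 A

2.30e-03


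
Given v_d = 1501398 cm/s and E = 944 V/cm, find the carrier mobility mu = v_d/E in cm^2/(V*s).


Step 1: mu = v_d / E
Step 2: mu = 1501398 / 944
Step 3: mu = 1590.46 cm^2/(V*s)

1590.46


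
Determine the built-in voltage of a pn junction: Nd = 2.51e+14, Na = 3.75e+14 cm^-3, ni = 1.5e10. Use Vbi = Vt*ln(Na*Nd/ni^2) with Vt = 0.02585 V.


Step 1: Compute Na*Nd/ni^2 = 3.75e+14 * 2.51e+14 / (1.5e10)^2 = 4.1833e+08
Step 2: ln(4.1833e+08) = 19.8518
Step 3: Vbi = 0.02585 * 19.8518 = 0.513 V

0.513


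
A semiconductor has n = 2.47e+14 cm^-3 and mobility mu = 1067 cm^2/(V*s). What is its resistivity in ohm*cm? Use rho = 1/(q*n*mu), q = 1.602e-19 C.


Step 1: sigma = q * n * mu = 1.602e-19 * 2.47e+14 * 1067 = 4.22205e-02 S/cm
Step 2: rho = 1 / sigma = 1 / 4.22205e-02 = 23.69 ohm*cm

23.69


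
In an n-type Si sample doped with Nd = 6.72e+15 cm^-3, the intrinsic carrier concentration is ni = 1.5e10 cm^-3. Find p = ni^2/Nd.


Step 1: Since Nd >> ni, n ≈ Nd = 6.72e+15 cm^-3
Step 2: p = ni^2 / n = (1.5e10)^2 / 6.72e+15
Step 3: p = 2.25e20 / 6.72e+15 = 3.35e+04 cm^-3

3.35e+04


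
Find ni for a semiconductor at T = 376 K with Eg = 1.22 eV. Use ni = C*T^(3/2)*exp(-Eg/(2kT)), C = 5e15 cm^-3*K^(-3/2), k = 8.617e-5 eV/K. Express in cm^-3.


Step 1: Compute kT = 8.617e-5 * 376 = 0.03239992 eV
Step 2: Exponent = -Eg/(2kT) = -1.22/(2*0.03239992) = -18.82721
Step 3: T^(3/2) = 376^1.5 = 7290.91
Step 4: ni = 5e15 * 7290.91 * exp(-18.82721) = 2.43e+11 cm^-3

2.43e+11


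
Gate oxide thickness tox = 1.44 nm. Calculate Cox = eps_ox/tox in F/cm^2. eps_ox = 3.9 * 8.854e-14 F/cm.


Step 1: eps_ox = 3.9 * 8.854e-14 = 3.45306e-13 F/cm
Step 2: tox in cm = 1.44 nm * 1e-7 = 1.4400e-07 cm
Step 3: Cox = 3.45306e-13 / 1.4400e-07 = 2.40e-06 F/cm^2

2.40e-06


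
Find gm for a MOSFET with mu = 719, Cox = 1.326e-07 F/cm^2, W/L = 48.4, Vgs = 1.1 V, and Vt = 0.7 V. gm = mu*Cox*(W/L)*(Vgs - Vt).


Step 1: Vov = Vgs - Vt = 1.1 - 0.7 = 0.4 V
Step 2: gm = mu * Cox * (W/L) * Vov
Step 3: gm = 719 * 1.326e-07 * 48.4 * 0.4 = 1.85e-03 S

1.85e-03


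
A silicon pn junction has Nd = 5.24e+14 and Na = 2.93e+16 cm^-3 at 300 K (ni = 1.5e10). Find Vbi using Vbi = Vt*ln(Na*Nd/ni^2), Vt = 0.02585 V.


Step 1: Compute Na*Nd/ni^2 = 2.93e+16 * 5.24e+14 / (1.5e10)^2 = 6.8236e+10
Step 2: ln(6.8236e+10) = 24.9462
Step 3: Vbi = 0.02585 * 24.9462 = 0.645 V

0.645


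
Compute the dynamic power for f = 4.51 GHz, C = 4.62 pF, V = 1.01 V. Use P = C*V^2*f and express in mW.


Step 1: V^2 = 1.01^2 = 1.0201 V^2
Step 2: P = C*V^2*f = 4.62e-12 F * 1.0201 * 4.51e9 Hz
Step 3: P = 2.125500762e-02 W
Step 4: P = 21.255 mW

21.255


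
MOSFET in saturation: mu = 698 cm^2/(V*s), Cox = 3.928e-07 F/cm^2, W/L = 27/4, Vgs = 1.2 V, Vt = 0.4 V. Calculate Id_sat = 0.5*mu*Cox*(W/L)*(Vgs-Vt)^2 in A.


Step 1: Overdrive voltage Vov = Vgs - Vt = 1.2 - 0.4 = 0.8 V
Step 2: W/L = 27/4 = 6.75
Step 3: Id = 0.5 * 698 * 3.928e-07 * 6.75 * 0.8^2
Step 4: Id = 5.92e-04 A

5.92e-04


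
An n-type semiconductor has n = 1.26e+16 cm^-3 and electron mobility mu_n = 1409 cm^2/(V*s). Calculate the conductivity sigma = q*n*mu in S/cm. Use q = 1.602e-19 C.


Step 1: sigma = q * n * mu
Step 2: sigma = 1.602e-19 * 1.26e+16 * 1409
Step 3: sigma = 2.844e+00 S/cm

2.844e+00


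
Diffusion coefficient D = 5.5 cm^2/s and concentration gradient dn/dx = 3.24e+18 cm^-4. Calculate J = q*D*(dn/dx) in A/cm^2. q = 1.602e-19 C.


Step 1: J = q * D * (dn/dx)
Step 2: J = 1.602e-19 * 5.5 * 3.24e+18
Step 3: J = 2.85e+00 A/cm^2

2.85e+00


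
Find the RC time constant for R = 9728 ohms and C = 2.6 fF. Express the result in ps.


Step 1: tau = R * C
Step 2: tau = 9728 * 2.6 fF = 9728 * 2.6e-15 F
Step 3: tau = 2.52928e-11 s = 25.2928 ps

25.2928


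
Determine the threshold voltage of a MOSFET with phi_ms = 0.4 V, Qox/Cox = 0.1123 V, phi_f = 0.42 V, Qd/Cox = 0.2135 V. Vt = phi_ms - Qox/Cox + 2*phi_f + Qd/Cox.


Step 1: Vt = phi_ms - Qox/Cox + 2*phi_f + Qd/Cox
Step 2: Vt = 0.4 - 0.1123 + 2*0.42 + 0.2135
Step 3: Vt = 0.4 - 0.1123 + 0.84 + 0.2135
Step 4: Vt = 1.3412 V

1.3412


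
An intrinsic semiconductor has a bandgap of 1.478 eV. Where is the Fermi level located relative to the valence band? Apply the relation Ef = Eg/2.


Step 1: For an intrinsic semiconductor, the Fermi level sits at midgap.
Step 2: Ef = Eg / 2 = 1.478 / 2 = 0.739 eV

0.739


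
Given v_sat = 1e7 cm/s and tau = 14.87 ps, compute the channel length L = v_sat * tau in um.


Step 1: tau in seconds = 14.87 ps * 1e-12 = 1.4870e-11 s
Step 2: L = v_sat * tau = 1e7 * 1.4870e-11 = 1.4870e-04 cm
Step 3: L in um = 1.4870e-04 * 1e4 = 1.487 um

1.487


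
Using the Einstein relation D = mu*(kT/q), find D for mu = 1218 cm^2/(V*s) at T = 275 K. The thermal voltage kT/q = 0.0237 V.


Step 1: D = mu * (kT/q)
Step 2: D = 1218 * 0.0237
Step 3: D = 28.87 cm^2/s

28.87


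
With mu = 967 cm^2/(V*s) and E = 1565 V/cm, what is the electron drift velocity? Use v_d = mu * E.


Step 1: v_d = mu * E
Step 2: v_d = 967 * 1565 = 1513355
Step 3: v_d = 1.51e+06 cm/s

1.51e+06


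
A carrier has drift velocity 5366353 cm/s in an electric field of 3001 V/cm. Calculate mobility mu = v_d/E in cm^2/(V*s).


Step 1: mu = v_d / E
Step 2: mu = 5366353 / 3001
Step 3: mu = 1788.19 cm^2/(V*s)

1788.19


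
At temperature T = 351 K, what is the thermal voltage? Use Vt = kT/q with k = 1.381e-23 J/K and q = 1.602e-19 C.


Step 1: kT = 1.381e-23 * 351 = 4.84731e-21 J
Step 2: Vt = kT/q = 4.84731e-21 / 1.602e-19
Step 3: Vt = 0.03026 V

0.03026


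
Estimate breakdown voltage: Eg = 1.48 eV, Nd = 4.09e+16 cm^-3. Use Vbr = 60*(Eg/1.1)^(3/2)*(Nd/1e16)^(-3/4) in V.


Step 1: Eg/1.1 = 1.48/1.1 = 1.345455
Step 2: (Eg/1.1)^1.5 = 1.345455^1.5 = 1.560644
Step 3: (Nd/1e16)^(-0.75) = (4.09)^(-0.75) = 0.347702
Step 4: Vbr = 60 * 1.560644 * 0.347702 = 32.6 V

32.6


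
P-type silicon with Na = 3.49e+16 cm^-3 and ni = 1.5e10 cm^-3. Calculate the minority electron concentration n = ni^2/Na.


Step 1: Majority hole concentration p ≈ Na = 3.49e+16 cm^-3
Step 2: n = ni^2 / Na = (1.5e10)^2 / 3.49e+16
Step 3: n = 6.45e+03 cm^-3

6.45e+03


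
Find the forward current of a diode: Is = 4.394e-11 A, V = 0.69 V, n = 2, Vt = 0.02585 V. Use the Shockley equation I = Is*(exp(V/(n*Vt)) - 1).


Step 1: V/(n*Vt) = 0.69/(2*0.02585) = 13.3462
Step 2: exp(13.3462) = 6.2543e+05
Step 3: I = 4.394e-11 * (6.2543e+05 - 1) = 2.75e-05 A

2.75e-05


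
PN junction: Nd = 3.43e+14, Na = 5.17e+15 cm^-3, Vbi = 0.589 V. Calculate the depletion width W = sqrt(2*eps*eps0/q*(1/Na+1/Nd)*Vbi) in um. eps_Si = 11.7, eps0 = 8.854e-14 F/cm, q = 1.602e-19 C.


Step 1: 1/Na + 1/Nd = 1/5.17e+15 + 1/3.43e+14 = 3.10888e-15
Step 2: 2*eps*eps0/q = 2*11.7*8.854e-14/1.602e-19 = 1.293281e+07
Step 3: W^2 = 1.293281e+07 * 3.10888e-15 * 0.589 = 2.36817e-08
Step 4: W = sqrt(2.36817e-08) = 1.539e-04 cm = 1.539 um

1.539


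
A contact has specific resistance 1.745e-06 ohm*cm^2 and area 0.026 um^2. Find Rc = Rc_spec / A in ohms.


Step 1: Convert area to cm^2: 0.026 um^2 = 2.6000e-10 cm^2
Step 2: Rc = Rc_spec / A = 1.745e-06 / 2.6000e-10
Step 3: Rc = 6.71e+03 ohms

6.71e+03


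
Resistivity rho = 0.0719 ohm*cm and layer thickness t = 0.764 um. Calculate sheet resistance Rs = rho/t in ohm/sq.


Step 1: Convert thickness to cm: t = 0.764 um = 7.6400e-05 cm
Step 2: Rs = rho / t = 0.0719 / 7.6400e-05
Step 3: Rs = 941.1 ohm/sq

941.1


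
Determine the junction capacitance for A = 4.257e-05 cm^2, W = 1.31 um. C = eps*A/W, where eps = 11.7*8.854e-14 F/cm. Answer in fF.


Step 1: eps_Si = 11.7 * 8.854e-14 = 1.035918e-12 F/cm
Step 2: W in cm = 1.31 * 1e-4 = 1.31e-04 cm
Step 3: C = 1.035918e-12 * 4.257e-05 / 1.31e-04 = 3.366338e-13 F
Step 4: C = 336.63 fF

336.63


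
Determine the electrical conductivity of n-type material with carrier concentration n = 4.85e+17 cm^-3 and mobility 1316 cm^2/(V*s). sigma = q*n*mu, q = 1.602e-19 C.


Step 1: sigma = q * n * mu
Step 2: sigma = 1.602e-19 * 4.85e+17 * 1316
Step 3: sigma = 1.022e+02 S/cm

1.022e+02


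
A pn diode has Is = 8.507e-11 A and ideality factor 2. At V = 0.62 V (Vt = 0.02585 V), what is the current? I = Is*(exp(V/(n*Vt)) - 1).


Step 1: V/(n*Vt) = 0.62/(2*0.02585) = 11.9923
Step 2: exp(11.9923) = 1.6151e+05
Step 3: I = 8.507e-11 * (1.6151e+05 - 1) = 1.37e-05 A

1.37e-05


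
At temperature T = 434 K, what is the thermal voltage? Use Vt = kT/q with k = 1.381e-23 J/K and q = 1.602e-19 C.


Step 1: kT = 1.381e-23 * 434 = 5.99354e-21 J
Step 2: Vt = kT/q = 5.99354e-21 / 1.602e-19
Step 3: Vt = 0.03741 V

0.03741


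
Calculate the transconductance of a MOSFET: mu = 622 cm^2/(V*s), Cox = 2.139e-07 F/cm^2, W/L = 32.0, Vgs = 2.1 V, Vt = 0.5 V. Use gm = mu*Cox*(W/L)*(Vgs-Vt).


Step 1: Vov = Vgs - Vt = 2.1 - 0.5 = 1.6 V
Step 2: gm = mu * Cox * (W/L) * Vov
Step 3: gm = 622 * 2.139e-07 * 32.0 * 1.6 = 6.81e-03 S

6.81e-03


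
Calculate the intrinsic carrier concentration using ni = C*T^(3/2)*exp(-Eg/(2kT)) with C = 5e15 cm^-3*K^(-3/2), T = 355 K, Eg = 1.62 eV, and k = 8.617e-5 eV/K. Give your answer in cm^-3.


Step 1: Compute kT = 8.617e-5 * 355 = 0.03059035 eV
Step 2: Exponent = -Eg/(2kT) = -1.62/(2*0.03059035) = -26.47894
Step 3: T^(3/2) = 355^1.5 = 6688.71
Step 4: ni = 5e15 * 6688.71 * exp(-26.47894) = 1.06e+08 cm^-3

1.06e+08


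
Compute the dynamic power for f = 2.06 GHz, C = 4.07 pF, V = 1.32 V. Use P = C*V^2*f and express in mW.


Step 1: V^2 = 1.32^2 = 1.7424 V^2
Step 2: P = C*V^2*f = 4.07e-12 F * 1.7424 * 2.06e9 Hz
Step 3: P = 1.460863008e-02 W
Step 4: P = 14.609 mW

14.609


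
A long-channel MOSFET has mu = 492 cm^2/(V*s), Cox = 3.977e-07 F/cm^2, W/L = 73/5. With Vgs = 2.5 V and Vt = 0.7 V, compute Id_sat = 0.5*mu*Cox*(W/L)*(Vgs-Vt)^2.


Step 1: Overdrive voltage Vov = Vgs - Vt = 2.5 - 0.7 = 1.8 V
Step 2: W/L = 73/5 = 14.6
Step 3: Id = 0.5 * 492 * 3.977e-07 * 14.6 * 1.8^2
Step 4: Id = 4.63e-03 A

4.63e-03


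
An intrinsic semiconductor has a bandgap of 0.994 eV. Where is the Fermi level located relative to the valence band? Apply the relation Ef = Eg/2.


Step 1: For an intrinsic semiconductor, the Fermi level sits at midgap.
Step 2: Ef = Eg / 2 = 0.994 / 2 = 0.497 eV

0.497


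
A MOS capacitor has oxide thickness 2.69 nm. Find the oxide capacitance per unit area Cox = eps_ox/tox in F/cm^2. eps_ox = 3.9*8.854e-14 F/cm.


Step 1: eps_ox = 3.9 * 8.854e-14 = 3.45306e-13 F/cm
Step 2: tox in cm = 2.69 nm * 1e-7 = 2.6900e-07 cm
Step 3: Cox = 3.45306e-13 / 2.6900e-07 = 1.28e-06 F/cm^2

1.28e-06


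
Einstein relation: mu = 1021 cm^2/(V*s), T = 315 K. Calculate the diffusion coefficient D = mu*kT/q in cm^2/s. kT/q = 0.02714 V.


Step 1: D = mu * (kT/q)
Step 2: D = 1021 * 0.02714
Step 3: D = 27.71 cm^2/s

27.71


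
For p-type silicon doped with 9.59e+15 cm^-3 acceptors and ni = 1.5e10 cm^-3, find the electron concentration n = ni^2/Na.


Step 1: Majority hole concentration p ≈ Na = 9.59e+15 cm^-3
Step 2: n = ni^2 / Na = (1.5e10)^2 / 9.59e+15
Step 3: n = 2.35e+04 cm^-3

2.35e+04


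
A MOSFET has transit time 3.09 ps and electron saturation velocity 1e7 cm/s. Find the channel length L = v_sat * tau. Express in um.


Step 1: tau in seconds = 3.09 ps * 1e-12 = 3.0900e-12 s
Step 2: L = v_sat * tau = 1e7 * 3.0900e-12 = 3.0900e-05 cm
Step 3: L in um = 3.0900e-05 * 1e4 = 0.309 um

0.309


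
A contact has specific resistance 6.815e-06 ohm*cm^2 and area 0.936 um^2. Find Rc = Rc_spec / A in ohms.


Step 1: Convert area to cm^2: 0.936 um^2 = 9.3600e-09 cm^2
Step 2: Rc = Rc_spec / A = 6.815e-06 / 9.3600e-09
Step 3: Rc = 7.28e+02 ohms

7.28e+02


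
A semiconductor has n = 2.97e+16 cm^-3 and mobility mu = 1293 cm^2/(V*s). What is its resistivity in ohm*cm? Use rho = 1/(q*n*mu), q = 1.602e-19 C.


Step 1: sigma = q * n * mu = 1.602e-19 * 2.97e+16 * 1293 = 6.15202e+00 S/cm
Step 2: rho = 1 / sigma = 1 / 6.15202e+00 = 0.1625 ohm*cm

0.1625


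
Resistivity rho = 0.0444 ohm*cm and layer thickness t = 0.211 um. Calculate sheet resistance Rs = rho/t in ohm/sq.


Step 1: Convert thickness to cm: t = 0.211 um = 2.1100e-05 cm
Step 2: Rs = rho / t = 0.0444 / 2.1100e-05
Step 3: Rs = 2104.3 ohm/sq

2104.3


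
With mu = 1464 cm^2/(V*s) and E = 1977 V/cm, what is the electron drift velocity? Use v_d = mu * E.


Step 1: v_d = mu * E
Step 2: v_d = 1464 * 1977 = 2894328
Step 3: v_d = 2.89e+06 cm/s

2.89e+06


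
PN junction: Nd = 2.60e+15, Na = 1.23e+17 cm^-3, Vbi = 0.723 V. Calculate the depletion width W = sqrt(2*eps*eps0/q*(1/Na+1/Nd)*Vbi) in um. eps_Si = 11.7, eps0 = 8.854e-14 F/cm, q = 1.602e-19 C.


Step 1: 1/Na + 1/Nd = 1/1.23e+17 + 1/2.60e+15 = 3.92745e-16
Step 2: 2*eps*eps0/q = 2*11.7*8.854e-14/1.602e-19 = 1.293281e+07
Step 3: W^2 = 1.293281e+07 * 3.92745e-16 * 0.723 = 3.67233e-09
Step 4: W = sqrt(3.67233e-09) = 6.060e-05 cm = 0.606 um

0.606


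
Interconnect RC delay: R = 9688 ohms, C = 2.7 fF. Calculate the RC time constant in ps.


Step 1: tau = R * C
Step 2: tau = 9688 * 2.7 fF = 9688 * 2.7e-15 F
Step 3: tau = 2.61576e-11 s = 26.1576 ps

26.1576


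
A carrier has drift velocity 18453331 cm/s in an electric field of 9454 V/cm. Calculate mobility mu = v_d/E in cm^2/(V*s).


Step 1: mu = v_d / E
Step 2: mu = 18453331 / 9454
Step 3: mu = 1951.91 cm^2/(V*s)

1951.91


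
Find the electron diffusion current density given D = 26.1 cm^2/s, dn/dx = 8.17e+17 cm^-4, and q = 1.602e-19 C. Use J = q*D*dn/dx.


Step 1: J = q * D * (dn/dx)
Step 2: J = 1.602e-19 * 26.1 * 8.17e+17
Step 3: J = 3.42e+00 A/cm^2

3.42e+00


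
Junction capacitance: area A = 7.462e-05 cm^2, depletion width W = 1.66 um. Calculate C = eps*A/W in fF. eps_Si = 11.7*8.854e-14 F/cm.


Step 1: eps_Si = 11.7 * 8.854e-14 = 1.035918e-12 F/cm
Step 2: W in cm = 1.66 * 1e-4 = 1.66e-04 cm
Step 3: C = 1.035918e-12 * 7.462e-05 / 1.66e-04 = 4.656639e-13 F
Step 4: C = 465.66 fF

465.66


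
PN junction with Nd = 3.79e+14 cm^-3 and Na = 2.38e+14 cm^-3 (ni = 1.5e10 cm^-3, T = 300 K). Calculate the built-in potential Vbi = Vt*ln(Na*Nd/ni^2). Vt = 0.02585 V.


Step 1: Compute Na*Nd/ni^2 = 2.38e+14 * 3.79e+14 / (1.5e10)^2 = 4.0090e+08
Step 2: ln(4.0090e+08) = 19.8092
Step 3: Vbi = 0.02585 * 19.8092 = 0.512 V

0.512


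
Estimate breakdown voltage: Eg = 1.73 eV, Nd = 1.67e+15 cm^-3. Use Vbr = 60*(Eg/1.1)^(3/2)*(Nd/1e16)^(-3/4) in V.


Step 1: Eg/1.1 = 1.73/1.1 = 1.572727
Step 2: (Eg/1.1)^1.5 = 1.572727^1.5 = 1.972332
Step 3: (Nd/1e16)^(-0.75) = (0.167)^(-0.75) = 3.827918
Step 4: Vbr = 60 * 1.972332 * 3.827918 = 453.0 V

453.0


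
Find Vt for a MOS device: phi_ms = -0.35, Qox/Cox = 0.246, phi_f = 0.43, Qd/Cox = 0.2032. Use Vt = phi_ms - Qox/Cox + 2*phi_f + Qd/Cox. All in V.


Step 1: Vt = phi_ms - Qox/Cox + 2*phi_f + Qd/Cox
Step 2: Vt = -0.35 - 0.246 + 2*0.43 + 0.2032
Step 3: Vt = -0.35 - 0.246 + 0.86 + 0.2032
Step 4: Vt = 0.4672 V

0.4672


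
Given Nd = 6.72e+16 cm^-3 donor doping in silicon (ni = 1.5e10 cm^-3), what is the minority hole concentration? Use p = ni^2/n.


Step 1: Since Nd >> ni, n ≈ Nd = 6.72e+16 cm^-3
Step 2: p = ni^2 / n = (1.5e10)^2 / 6.72e+16
Step 3: p = 2.25e20 / 6.72e+16 = 3.35e+03 cm^-3

3.35e+03


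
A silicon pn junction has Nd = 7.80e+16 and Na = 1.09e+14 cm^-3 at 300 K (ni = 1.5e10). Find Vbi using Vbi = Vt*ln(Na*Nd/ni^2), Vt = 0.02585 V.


Step 1: Compute Na*Nd/ni^2 = 1.09e+14 * 7.80e+16 / (1.5e10)^2 = 3.7787e+10
Step 2: ln(3.7787e+10) = 24.3552
Step 3: Vbi = 0.02585 * 24.3552 = 0.63 V

0.63


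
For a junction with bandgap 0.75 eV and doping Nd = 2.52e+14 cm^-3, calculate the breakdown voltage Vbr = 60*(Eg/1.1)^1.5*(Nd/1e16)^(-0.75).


Step 1: Eg/1.1 = 0.75/1.1 = 0.681818
Step 2: (Eg/1.1)^1.5 = 0.681818^1.5 = 0.562993
Step 3: (Nd/1e16)^(-0.75) = (0.0252)^(-0.75) = 15.810645
Step 4: Vbr = 60 * 0.562993 * 15.810645 = 534.1 V

534.1


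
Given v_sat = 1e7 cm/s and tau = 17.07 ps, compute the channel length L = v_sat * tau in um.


Step 1: tau in seconds = 17.07 ps * 1e-12 = 1.7070e-11 s
Step 2: L = v_sat * tau = 1e7 * 1.7070e-11 = 1.7070e-04 cm
Step 3: L in um = 1.7070e-04 * 1e4 = 1.707 um

1.707


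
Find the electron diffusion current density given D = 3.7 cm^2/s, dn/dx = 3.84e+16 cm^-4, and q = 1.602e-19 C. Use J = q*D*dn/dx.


Step 1: J = q * D * (dn/dx)
Step 2: J = 1.602e-19 * 3.7 * 3.84e+16
Step 3: J = 2.28e-02 A/cm^2

2.28e-02


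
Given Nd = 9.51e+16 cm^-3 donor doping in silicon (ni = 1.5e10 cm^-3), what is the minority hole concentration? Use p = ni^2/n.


Step 1: Since Nd >> ni, n ≈ Nd = 9.51e+16 cm^-3
Step 2: p = ni^2 / n = (1.5e10)^2 / 9.51e+16
Step 3: p = 2.25e20 / 9.51e+16 = 2.37e+03 cm^-3

2.37e+03


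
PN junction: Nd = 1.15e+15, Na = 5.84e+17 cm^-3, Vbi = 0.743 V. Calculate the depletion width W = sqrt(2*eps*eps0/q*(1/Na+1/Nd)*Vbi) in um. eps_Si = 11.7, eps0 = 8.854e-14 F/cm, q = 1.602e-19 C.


Step 1: 1/Na + 1/Nd = 1/5.84e+17 + 1/1.15e+15 = 8.71278e-16
Step 2: 2*eps*eps0/q = 2*11.7*8.854e-14/1.602e-19 = 1.293281e+07
Step 3: W^2 = 1.293281e+07 * 8.71278e-16 * 0.743 = 8.37218e-09
Step 4: W = sqrt(8.37218e-09) = 9.150e-05 cm = 0.915 um

0.915


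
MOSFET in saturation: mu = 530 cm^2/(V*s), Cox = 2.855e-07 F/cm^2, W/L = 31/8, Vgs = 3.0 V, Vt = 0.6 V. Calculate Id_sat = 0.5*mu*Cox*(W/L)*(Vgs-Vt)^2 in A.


Step 1: Overdrive voltage Vov = Vgs - Vt = 3.0 - 0.6 = 2.4 V
Step 2: W/L = 31/8 = 3.875
Step 3: Id = 0.5 * 530 * 2.855e-07 * 3.875 * 2.4^2
Step 4: Id = 1.69e-03 A

1.69e-03


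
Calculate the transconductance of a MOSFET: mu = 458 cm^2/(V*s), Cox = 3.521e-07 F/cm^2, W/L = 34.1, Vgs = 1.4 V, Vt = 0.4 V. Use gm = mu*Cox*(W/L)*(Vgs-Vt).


Step 1: Vov = Vgs - Vt = 1.4 - 0.4 = 1.0 V
Step 2: gm = mu * Cox * (W/L) * Vov
Step 3: gm = 458 * 3.521e-07 * 34.1 * 1.0 = 5.50e-03 S

5.50e-03


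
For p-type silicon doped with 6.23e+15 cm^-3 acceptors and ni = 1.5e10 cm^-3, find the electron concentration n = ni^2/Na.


Step 1: Majority hole concentration p ≈ Na = 6.23e+15 cm^-3
Step 2: n = ni^2 / Na = (1.5e10)^2 / 6.23e+15
Step 3: n = 3.61e+04 cm^-3

3.61e+04


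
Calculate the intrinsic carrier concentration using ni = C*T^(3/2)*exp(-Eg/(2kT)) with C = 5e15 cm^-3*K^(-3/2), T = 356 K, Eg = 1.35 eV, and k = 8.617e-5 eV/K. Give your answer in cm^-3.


Step 1: Compute kT = 8.617e-5 * 356 = 0.03067652 eV
Step 2: Exponent = -Eg/(2kT) = -1.35/(2*0.03067652) = -22.00380
Step 3: T^(3/2) = 356^1.5 = 6716.99
Step 4: ni = 5e15 * 6716.99 * exp(-22.00380) = 9.33e+09 cm^-3

9.33e+09


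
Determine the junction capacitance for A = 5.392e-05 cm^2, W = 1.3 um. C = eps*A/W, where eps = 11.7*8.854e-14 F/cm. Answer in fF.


Step 1: eps_Si = 11.7 * 8.854e-14 = 1.035918e-12 F/cm
Step 2: W in cm = 1.3 * 1e-4 = 1.30e-04 cm
Step 3: C = 1.035918e-12 * 5.392e-05 / 1.30e-04 = 4.296669e-13 F
Step 4: C = 429.67 fF

429.67


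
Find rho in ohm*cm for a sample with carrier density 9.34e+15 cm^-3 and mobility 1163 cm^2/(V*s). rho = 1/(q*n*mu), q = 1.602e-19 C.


Step 1: sigma = q * n * mu = 1.602e-19 * 9.34e+15 * 1163 = 1.74016e+00 S/cm
Step 2: rho = 1 / sigma = 1 / 1.74016e+00 = 0.5747 ohm*cm

0.5747


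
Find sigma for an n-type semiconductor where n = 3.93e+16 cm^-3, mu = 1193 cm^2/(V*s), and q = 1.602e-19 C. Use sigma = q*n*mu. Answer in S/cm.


Step 1: sigma = q * n * mu
Step 2: sigma = 1.602e-19 * 3.93e+16 * 1193
Step 3: sigma = 7.511e+00 S/cm

7.511e+00


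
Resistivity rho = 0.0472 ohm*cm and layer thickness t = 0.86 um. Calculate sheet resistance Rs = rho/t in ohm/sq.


Step 1: Convert thickness to cm: t = 0.86 um = 8.6000e-05 cm
Step 2: Rs = rho / t = 0.0472 / 8.6000e-05
Step 3: Rs = 548.8 ohm/sq

548.8


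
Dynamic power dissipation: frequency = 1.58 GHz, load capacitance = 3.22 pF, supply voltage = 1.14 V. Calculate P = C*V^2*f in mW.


Step 1: V^2 = 1.14^2 = 1.2996 V^2
Step 2: P = C*V^2*f = 3.22e-12 F * 1.2996 * 1.58e9 Hz
Step 3: P = 6.61184496e-03 W
Step 4: P = 6.612 mW

6.612
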